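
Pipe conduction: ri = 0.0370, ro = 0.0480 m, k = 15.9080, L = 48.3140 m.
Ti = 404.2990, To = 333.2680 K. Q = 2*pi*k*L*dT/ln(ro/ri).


dT = 71.0310 K
ln(ro/ri) = 0.2603
Q = 2*pi*15.9080*48.3140*71.0310 / 0.2603 = 1317863.4303 W

1317863.4303 W


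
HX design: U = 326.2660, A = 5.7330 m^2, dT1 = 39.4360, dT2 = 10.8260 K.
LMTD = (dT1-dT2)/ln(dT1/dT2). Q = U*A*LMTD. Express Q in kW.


LMTD = 22.1315 K
Q = 326.2660 * 5.7330 * 22.1315 = 41396.5653 W = 41.3966 kW

41.3966 kW


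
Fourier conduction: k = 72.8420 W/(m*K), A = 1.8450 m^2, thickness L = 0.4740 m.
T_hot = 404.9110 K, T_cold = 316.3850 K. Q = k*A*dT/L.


dT = 88.5260 K
Q = 72.8420 * 1.8450 * 88.5260 / 0.4740 = 25099.8272 W

25099.8272 W


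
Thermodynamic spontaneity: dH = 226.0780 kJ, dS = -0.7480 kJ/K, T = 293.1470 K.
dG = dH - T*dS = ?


T*dS = 293.1470 * -0.7480 = -219.2740 kJ
dG = 226.0780 + 219.2740 = 445.3520 kJ (non-spontaneous)

dG = 445.3520 kJ, non-spontaneous


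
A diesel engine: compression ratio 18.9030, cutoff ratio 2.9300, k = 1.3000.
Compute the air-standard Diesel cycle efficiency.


r^(k-1) = 2.4152
rc^k = 4.0451
eta = 0.4975 = 49.7496%

49.7496%


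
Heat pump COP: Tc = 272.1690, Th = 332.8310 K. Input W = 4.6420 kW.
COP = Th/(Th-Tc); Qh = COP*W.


COP = 332.8310 / 60.6620 = 5.4866
Qh = 5.4866 * 4.6420 = 25.4690 kW

COP = 5.4866, Qh = 25.4690 kW


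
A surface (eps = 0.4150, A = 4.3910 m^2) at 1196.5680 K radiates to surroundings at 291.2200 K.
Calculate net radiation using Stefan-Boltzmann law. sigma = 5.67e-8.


T^4 = 2.0500e+12
Tsurr^4 = 7.1926e+09
Q = 0.4150 * 5.67e-8 * 4.3910 * 2.0428e+12 = 211065.7084 W

211065.7084 W


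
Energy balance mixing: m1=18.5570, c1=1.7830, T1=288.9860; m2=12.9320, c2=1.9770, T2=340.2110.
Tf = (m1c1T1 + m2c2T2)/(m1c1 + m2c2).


num = 18259.7439
den = 58.6537
Tf = 311.3145 K

311.3145 K


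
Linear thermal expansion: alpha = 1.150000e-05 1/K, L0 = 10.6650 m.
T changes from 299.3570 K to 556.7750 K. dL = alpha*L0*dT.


dT = 257.4180 K
dL = 1.150000e-05 * 10.6650 * 257.4180 = 0.031572 m
L_final = 10.696572 m

dL = 0.031572 m


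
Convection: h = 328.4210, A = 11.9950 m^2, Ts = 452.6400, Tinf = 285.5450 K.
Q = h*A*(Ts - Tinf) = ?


dT = 167.0950 K
Q = 328.4210 * 11.9950 * 167.0950 = 658255.6964 W

658255.6964 W


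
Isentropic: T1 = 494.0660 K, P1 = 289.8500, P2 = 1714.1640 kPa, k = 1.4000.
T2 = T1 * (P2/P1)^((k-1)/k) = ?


(k-1)/k = 0.2857
(P2/P1)^exp = 1.6616
T2 = 494.0660 * 1.6616 = 820.9597 K

820.9597 K


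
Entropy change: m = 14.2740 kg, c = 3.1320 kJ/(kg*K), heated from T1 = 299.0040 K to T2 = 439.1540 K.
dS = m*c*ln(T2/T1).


T2/T1 = 1.4687
ln(T2/T1) = 0.3844
dS = 14.2740 * 3.1320 * 0.3844 = 17.1847 kJ/K

17.1847 kJ/K


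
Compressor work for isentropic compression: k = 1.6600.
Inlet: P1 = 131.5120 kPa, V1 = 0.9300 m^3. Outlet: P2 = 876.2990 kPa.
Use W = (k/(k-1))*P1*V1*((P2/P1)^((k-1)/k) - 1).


(k-1)/k = 0.3976
(P2/P1)^exp = 2.1256
W = 2.5152 * 131.5120 * 0.9300 * (2.1256 - 1) = 346.2681 kJ

346.2681 kJ


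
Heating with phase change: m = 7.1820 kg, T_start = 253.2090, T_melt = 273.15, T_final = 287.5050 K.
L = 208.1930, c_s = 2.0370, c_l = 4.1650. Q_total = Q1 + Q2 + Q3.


Q1 (sensible, solid) = 7.1820 * 2.0370 * 19.9410 = 291.7315 kJ
Q2 (latent) = 7.1820 * 208.1930 = 1495.2421 kJ
Q3 (sensible, liquid) = 7.1820 * 4.1650 * 14.3550 = 429.4015 kJ
Q_total = 2216.3752 kJ

2216.3752 kJ


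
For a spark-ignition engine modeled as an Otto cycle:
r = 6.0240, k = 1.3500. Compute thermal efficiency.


r^(k-1) = 1.8748
eta = 1 - 1/1.8748 = 0.4666 = 46.6616%

46.6616%


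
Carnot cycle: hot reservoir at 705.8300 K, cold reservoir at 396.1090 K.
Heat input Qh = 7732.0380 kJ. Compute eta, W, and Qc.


eta = 1 - 396.1090/705.8300 = 0.4388
W = 0.4388 * 7732.0380 = 3392.8489 kJ
Qc = 7732.0380 - 3392.8489 = 4339.1891 kJ

eta = 43.8804%, W = 3392.8489 kJ, Qc = 4339.1891 kJ


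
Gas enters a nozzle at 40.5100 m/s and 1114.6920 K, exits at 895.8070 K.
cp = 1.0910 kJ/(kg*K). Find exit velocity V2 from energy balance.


dT = 218.8850 K
2*cp*1000*dT = 477607.0700
V1^2 = 1641.0601
V2 = sqrt(479248.1301) = 692.2775 m/s

692.2775 m/s


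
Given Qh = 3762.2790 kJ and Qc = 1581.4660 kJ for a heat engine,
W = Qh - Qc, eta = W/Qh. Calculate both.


W = 3762.2790 - 1581.4660 = 2180.8130 kJ
eta = 2180.8130 / 3762.2790 = 0.5797 = 57.9652%

W = 2180.8130 kJ, eta = 57.9652%


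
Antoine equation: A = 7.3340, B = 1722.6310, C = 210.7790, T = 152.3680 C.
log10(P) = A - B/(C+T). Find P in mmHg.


C+T = 363.1470
B/(C+T) = 4.7436
log10(P) = 7.3340 - 4.7436 = 2.5904
P = 10^2.5904 = 389.3866 mmHg

389.3866 mmHg


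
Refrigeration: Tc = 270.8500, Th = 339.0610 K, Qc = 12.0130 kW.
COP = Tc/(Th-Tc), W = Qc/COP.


COP = 270.8500 / 68.2110 = 3.9708
W = 12.0130 / 3.9708 = 3.0254 kW

COP = 3.9708, W = 3.0254 kW


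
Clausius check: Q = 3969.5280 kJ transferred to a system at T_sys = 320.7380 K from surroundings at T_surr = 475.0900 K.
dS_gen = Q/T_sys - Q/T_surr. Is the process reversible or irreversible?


dS_sys = 3969.5280/320.7380 = 12.3762 kJ/K
dS_surr = -3969.5280/475.0900 = -8.3553 kJ/K
dS_gen = 12.3762 - 8.3553 = 4.0209 kJ/K (irreversible)

dS_gen = 4.0209 kJ/K, irreversible


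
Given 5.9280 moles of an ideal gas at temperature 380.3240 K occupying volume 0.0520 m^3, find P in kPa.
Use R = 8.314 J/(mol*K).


P = nRT/V = 5.9280 * 8.314 * 380.3240 / 0.0520
= 18744.4174 / 0.0520 = 360469.5659 Pa = 360.4696 kPa

360.4696 kPa


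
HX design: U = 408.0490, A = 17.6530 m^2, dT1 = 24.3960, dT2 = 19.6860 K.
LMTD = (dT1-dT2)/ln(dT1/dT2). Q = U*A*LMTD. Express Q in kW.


LMTD = 21.9569 K
Q = 408.0490 * 17.6530 * 21.9569 = 158161.6711 W = 158.1617 kW

158.1617 kW


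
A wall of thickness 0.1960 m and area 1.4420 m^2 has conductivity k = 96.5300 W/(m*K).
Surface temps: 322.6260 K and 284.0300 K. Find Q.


dT = 38.5960 K
Q = 96.5300 * 1.4420 * 38.5960 / 0.1960 = 27410.3003 W

27410.3003 W


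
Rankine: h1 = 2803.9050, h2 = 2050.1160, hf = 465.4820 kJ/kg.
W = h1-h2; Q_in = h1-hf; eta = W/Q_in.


W = 753.7890 kJ/kg
Q_in = 2338.4230 kJ/kg
eta = 0.3223 = 32.2349%

eta = 32.2349%


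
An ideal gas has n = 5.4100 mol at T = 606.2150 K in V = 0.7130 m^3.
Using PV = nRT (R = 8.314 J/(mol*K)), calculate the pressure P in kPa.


P = nRT/V = 5.4100 * 8.314 * 606.2150 / 0.7130
= 27266.7869 / 0.7130 = 38242.3378 Pa = 38.2423 kPa

38.2423 kPa


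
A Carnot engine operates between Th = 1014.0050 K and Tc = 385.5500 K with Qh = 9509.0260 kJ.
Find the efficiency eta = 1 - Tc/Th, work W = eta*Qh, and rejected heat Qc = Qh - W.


eta = 1 - 385.5500/1014.0050 = 0.6198
W = 0.6198 * 9509.0260 = 5893.4571 kJ
Qc = 9509.0260 - 5893.4571 = 3615.5689 kJ

eta = 61.9775%, W = 5893.4571 kJ, Qc = 3615.5689 kJ


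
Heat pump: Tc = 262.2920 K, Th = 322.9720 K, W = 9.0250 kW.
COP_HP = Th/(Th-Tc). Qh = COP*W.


COP = 322.9720 / 60.6800 = 5.3225
Qh = 5.3225 * 9.0250 = 48.0360 kW

COP = 5.3225, Qh = 48.0360 kW


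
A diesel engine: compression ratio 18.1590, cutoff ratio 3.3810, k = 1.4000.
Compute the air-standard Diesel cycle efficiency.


r^(k-1) = 3.1889
rc^k = 5.5038
eta = 0.5763 = 57.6303%

57.6303%


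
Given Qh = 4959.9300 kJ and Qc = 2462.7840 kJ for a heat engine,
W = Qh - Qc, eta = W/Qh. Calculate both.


W = 4959.9300 - 2462.7840 = 2497.1460 kJ
eta = 2497.1460 / 4959.9300 = 0.5035 = 50.3464%

W = 2497.1460 kJ, eta = 50.3464%


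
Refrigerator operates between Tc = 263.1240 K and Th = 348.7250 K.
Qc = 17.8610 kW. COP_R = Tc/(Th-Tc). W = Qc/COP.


COP = 263.1240 / 85.6010 = 3.0738
W = 17.8610 / 3.0738 = 5.8106 kW

COP = 3.0738, W = 5.8106 kW


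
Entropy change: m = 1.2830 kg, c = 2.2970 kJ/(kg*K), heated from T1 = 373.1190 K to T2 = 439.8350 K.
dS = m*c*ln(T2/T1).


T2/T1 = 1.1788
ln(T2/T1) = 0.1645
dS = 1.2830 * 2.2970 * 0.1645 = 0.4848 kJ/K

0.4848 kJ/K


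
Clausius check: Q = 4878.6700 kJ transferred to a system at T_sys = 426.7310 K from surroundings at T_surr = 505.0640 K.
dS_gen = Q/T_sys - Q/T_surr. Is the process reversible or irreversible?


dS_sys = 4878.6700/426.7310 = 11.4327 kJ/K
dS_surr = -4878.6700/505.0640 = -9.6595 kJ/K
dS_gen = 11.4327 - 9.6595 = 1.7732 kJ/K (irreversible)

dS_gen = 1.7732 kJ/K, irreversible


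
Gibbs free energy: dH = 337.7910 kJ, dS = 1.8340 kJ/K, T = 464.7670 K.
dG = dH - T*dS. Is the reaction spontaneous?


T*dS = 464.7670 * 1.8340 = 852.3827 kJ
dG = 337.7910 - 852.3827 = -514.5917 kJ (spontaneous)

dG = -514.5917 kJ, spontaneous


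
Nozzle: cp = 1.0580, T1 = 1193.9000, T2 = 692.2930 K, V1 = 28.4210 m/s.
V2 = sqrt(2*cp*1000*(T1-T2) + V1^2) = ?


dT = 501.6070 K
2*cp*1000*dT = 1061400.4120
V1^2 = 807.7532
V2 = sqrt(1062208.1652) = 1030.6348 m/s

1030.6348 m/s


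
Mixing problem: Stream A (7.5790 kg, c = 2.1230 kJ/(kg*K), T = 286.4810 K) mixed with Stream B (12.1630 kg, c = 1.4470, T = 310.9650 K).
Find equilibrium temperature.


num = 10082.4822
den = 33.6901
Tf = 299.2716 K

299.2716 K


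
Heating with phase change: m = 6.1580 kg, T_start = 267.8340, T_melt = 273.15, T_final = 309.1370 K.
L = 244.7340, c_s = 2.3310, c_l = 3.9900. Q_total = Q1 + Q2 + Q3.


Q1 (sensible, solid) = 6.1580 * 2.3310 * 5.3160 = 76.3074 kJ
Q2 (latent) = 6.1580 * 244.7340 = 1507.0720 kJ
Q3 (sensible, liquid) = 6.1580 * 3.9900 * 35.9870 = 884.2157 kJ
Q_total = 2467.5951 kJ

2467.5951 kJ


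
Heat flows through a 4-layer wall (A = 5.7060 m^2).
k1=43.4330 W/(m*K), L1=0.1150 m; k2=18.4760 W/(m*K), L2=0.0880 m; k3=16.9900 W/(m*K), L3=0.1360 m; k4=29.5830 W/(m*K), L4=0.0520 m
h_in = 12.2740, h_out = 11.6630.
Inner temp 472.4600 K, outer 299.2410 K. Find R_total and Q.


R_conv_in = 1/(12.2740*5.7060) = 0.0143
R_1 = 0.1150/(43.4330*5.7060) = 0.0005
R_2 = 0.0880/(18.4760*5.7060) = 0.0008
R_3 = 0.1360/(16.9900*5.7060) = 0.0014
R_4 = 0.0520/(29.5830*5.7060) = 0.0003
R_conv_out = 1/(11.6630*5.7060) = 0.0150
R_total = 0.0323 K/W
Q = 173.2190 / 0.0323 = 5360.3849 W

R_total = 0.0323 K/W, Q = 5360.3849 W


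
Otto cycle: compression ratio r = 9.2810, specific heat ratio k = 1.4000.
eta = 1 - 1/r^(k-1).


r^(k-1) = 2.4380
eta = 1 - 1/2.4380 = 0.5898 = 58.9832%

58.9832%


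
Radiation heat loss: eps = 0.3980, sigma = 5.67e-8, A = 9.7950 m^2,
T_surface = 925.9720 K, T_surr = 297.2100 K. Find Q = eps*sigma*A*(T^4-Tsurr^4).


T^4 = 7.3518e+11
Tsurr^4 = 7.8029e+09
Q = 0.3980 * 5.67e-8 * 9.7950 * 7.2737e+11 = 160778.4844 W

160778.4844 W


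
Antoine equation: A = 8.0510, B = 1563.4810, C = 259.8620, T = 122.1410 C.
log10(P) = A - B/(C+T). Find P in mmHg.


C+T = 382.0030
B/(C+T) = 4.0929
log10(P) = 8.0510 - 4.0929 = 3.9581
P = 10^3.9581 = 9081.3402 mmHg

9081.3402 mmHg


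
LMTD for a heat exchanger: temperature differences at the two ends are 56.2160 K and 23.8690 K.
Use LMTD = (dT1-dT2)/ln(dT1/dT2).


dT1/dT2 = 2.3552
ln(dT1/dT2) = 0.8566
LMTD = 32.3470 / 0.8566 = 37.7612 K

37.7612 K


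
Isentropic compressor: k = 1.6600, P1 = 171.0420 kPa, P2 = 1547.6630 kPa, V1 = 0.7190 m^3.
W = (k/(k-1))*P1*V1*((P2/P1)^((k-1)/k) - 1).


(k-1)/k = 0.3976
(P2/P1)^exp = 2.4006
W = 2.5152 * 171.0420 * 0.7190 * (2.4006 - 1) = 433.2294 kJ

433.2294 kJ


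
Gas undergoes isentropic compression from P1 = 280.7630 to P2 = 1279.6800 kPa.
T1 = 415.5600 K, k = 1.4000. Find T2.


(k-1)/k = 0.2857
(P2/P1)^exp = 1.5425
T2 = 415.5600 * 1.5425 = 640.9901 K

640.9901 K


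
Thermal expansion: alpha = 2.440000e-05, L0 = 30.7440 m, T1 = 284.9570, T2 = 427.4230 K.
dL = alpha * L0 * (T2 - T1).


dT = 142.4660 K
dL = 2.440000e-05 * 30.7440 * 142.4660 = 0.106871 m
L_final = 30.850871 m

dL = 0.106871 m


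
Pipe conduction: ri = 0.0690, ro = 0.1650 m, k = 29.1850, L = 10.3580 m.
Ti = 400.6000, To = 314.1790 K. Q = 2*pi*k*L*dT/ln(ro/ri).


dT = 86.4210 K
ln(ro/ri) = 0.8718
Q = 2*pi*29.1850*10.3580*86.4210 / 0.8718 = 188277.5260 W

188277.5260 W


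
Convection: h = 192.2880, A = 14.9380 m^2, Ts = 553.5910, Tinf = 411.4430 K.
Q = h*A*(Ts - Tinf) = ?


dT = 142.1480 K
Q = 192.2880 * 14.9380 * 142.1480 = 408305.6514 W

408305.6514 W


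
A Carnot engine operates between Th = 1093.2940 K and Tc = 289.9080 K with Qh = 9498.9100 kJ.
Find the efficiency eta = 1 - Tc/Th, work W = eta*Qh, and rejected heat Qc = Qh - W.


eta = 1 - 289.9080/1093.2940 = 0.7348
W = 0.7348 * 9498.9100 = 6980.0907 kJ
Qc = 9498.9100 - 6980.0907 = 2518.8193 kJ

eta = 73.4831%, W = 6980.0907 kJ, Qc = 2518.8193 kJ


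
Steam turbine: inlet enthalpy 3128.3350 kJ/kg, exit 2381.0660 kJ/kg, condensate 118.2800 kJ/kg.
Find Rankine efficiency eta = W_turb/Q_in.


W = 747.2690 kJ/kg
Q_in = 3010.0550 kJ/kg
eta = 0.2483 = 24.8258%

eta = 24.8258%


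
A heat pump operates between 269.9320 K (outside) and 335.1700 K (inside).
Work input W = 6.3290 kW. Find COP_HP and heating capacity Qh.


COP = 335.1700 / 65.2380 = 5.1376
Qh = 5.1376 * 6.3290 = 32.5162 kW

COP = 5.1376, Qh = 32.5162 kW


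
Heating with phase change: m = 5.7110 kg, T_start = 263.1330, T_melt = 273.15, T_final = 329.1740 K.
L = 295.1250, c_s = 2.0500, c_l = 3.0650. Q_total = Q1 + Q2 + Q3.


Q1 (sensible, solid) = 5.7110 * 2.0500 * 10.0170 = 117.2745 kJ
Q2 (latent) = 5.7110 * 295.1250 = 1685.4589 kJ
Q3 (sensible, liquid) = 5.7110 * 3.0650 * 56.0240 = 980.6561 kJ
Q_total = 2783.3895 kJ

2783.3895 kJ


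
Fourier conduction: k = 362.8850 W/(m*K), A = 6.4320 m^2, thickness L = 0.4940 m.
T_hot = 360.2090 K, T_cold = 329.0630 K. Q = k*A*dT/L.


dT = 31.1460 K
Q = 362.8850 * 6.4320 * 31.1460 / 0.4940 = 147160.2046 W

147160.2046 W


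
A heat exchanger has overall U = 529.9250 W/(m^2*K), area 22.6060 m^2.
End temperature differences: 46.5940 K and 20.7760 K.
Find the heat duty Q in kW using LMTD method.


LMTD = 31.9659 K
Q = 529.9250 * 22.6060 * 31.9659 = 382934.9453 W = 382.9349 kW

382.9349 kW


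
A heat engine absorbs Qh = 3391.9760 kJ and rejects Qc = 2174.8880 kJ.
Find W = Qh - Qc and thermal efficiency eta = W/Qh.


W = 3391.9760 - 2174.8880 = 1217.0880 kJ
eta = 1217.0880 / 3391.9760 = 0.3588 = 35.8814%

W = 1217.0880 kJ, eta = 35.8814%


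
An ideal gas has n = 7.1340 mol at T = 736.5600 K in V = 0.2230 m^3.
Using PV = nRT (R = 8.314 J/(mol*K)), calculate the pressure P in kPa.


P = nRT/V = 7.1340 * 8.314 * 736.5600 / 0.2230
= 43686.9027 / 0.2230 = 195905.3933 Pa = 195.9054 kPa

195.9054 kPa


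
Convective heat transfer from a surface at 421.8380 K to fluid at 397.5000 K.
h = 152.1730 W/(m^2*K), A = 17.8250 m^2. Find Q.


dT = 24.3380 K
Q = 152.1730 * 17.8250 * 24.3380 = 66016.4289 W

66016.4289 W


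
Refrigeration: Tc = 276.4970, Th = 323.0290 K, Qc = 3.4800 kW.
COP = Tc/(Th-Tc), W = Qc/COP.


COP = 276.4970 / 46.5320 = 5.9421
W = 3.4800 / 5.9421 = 0.5857 kW

COP = 5.9421, W = 0.5857 kW


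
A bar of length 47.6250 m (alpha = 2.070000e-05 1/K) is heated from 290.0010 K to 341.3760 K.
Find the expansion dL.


dT = 51.3750 K
dL = 2.070000e-05 * 47.6250 * 51.3750 = 0.050647 m
L_final = 47.675647 m

dL = 0.050647 m


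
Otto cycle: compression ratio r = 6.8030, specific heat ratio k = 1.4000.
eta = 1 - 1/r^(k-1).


r^(k-1) = 2.1532
eta = 1 - 1/2.1532 = 0.5356 = 53.5570%

53.5570%


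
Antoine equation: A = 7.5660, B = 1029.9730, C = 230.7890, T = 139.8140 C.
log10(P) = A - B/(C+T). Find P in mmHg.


C+T = 370.6030
B/(C+T) = 2.7792
log10(P) = 7.5660 - 2.7792 = 4.7868
P = 10^4.7868 = 61209.4538 mmHg

61209.4538 mmHg


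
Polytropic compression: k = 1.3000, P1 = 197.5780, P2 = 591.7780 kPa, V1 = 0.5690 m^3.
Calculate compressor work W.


(k-1)/k = 0.2308
(P2/P1)^exp = 1.2881
W = 4.3333 * 197.5780 * 0.5690 * (1.2881 - 1) = 140.3419 kJ

140.3419 kJ


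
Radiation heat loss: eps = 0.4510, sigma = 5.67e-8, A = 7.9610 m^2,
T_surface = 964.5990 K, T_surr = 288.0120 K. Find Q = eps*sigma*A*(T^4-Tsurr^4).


T^4 = 8.6574e+11
Tsurr^4 = 6.8809e+09
Q = 0.4510 * 5.67e-8 * 7.9610 * 8.5886e+11 = 174843.2671 W

174843.2671 W


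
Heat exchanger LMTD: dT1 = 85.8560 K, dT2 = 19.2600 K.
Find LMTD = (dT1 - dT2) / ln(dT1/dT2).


dT1/dT2 = 4.4577
ln(dT1/dT2) = 1.4946
LMTD = 66.5960 / 1.4946 = 44.5565 K

44.5565 K


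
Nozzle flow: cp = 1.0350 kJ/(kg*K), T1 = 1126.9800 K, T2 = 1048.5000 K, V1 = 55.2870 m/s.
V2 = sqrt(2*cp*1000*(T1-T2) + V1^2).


dT = 78.4800 K
2*cp*1000*dT = 162453.6000
V1^2 = 3056.6524
V2 = sqrt(165510.2524) = 406.8295 m/s

406.8295 m/s


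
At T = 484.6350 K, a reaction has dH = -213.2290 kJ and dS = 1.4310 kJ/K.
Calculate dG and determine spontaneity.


T*dS = 484.6350 * 1.4310 = 693.5127 kJ
dG = -213.2290 - 693.5127 = -906.7417 kJ (spontaneous)

dG = -906.7417 kJ, spontaneous


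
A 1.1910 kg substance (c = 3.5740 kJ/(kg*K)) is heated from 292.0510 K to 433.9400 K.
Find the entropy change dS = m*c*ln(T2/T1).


T2/T1 = 1.4858
ln(T2/T1) = 0.3960
dS = 1.1910 * 3.5740 * 0.3960 = 1.6855 kJ/K

1.6855 kJ/K


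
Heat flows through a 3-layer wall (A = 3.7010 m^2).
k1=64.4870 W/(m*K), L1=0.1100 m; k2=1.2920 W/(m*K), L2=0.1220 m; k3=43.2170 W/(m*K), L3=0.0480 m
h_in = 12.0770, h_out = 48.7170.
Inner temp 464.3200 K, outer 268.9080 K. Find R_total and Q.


R_conv_in = 1/(12.0770*3.7010) = 0.0224
R_1 = 0.1100/(64.4870*3.7010) = 0.0005
R_2 = 0.1220/(1.2920*3.7010) = 0.0255
R_3 = 0.0480/(43.2170*3.7010) = 0.0003
R_conv_out = 1/(48.7170*3.7010) = 0.0055
R_total = 0.0542 K/W
Q = 195.4120 / 0.0542 = 3605.7789 W

R_total = 0.0542 K/W, Q = 3605.7789 W


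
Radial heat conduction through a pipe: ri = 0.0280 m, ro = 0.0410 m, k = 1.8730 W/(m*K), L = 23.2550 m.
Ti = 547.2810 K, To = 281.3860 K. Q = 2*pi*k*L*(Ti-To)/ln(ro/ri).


dT = 265.8950 K
ln(ro/ri) = 0.3814
Q = 2*pi*1.8730*23.2550*265.8950 / 0.3814 = 190809.6857 W

190809.6857 W


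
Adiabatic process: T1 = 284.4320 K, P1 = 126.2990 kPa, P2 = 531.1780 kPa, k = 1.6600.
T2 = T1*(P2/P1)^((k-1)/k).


(k-1)/k = 0.3976
(P2/P1)^exp = 1.7702
T2 = 284.4320 * 1.7702 = 503.5137 K

503.5137 K


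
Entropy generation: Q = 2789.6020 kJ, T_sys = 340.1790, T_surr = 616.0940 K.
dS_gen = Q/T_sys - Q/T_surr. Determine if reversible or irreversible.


dS_sys = 2789.6020/340.1790 = 8.2004 kJ/K
dS_surr = -2789.6020/616.0940 = -4.5279 kJ/K
dS_gen = 8.2004 - 4.5279 = 3.6725 kJ/K (irreversible)

dS_gen = 3.6725 kJ/K, irreversible


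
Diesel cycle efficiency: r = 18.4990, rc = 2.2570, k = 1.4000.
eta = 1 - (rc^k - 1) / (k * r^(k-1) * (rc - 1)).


r^(k-1) = 3.2126
rc^k = 3.1257
eta = 0.6240 = 62.4011%

62.4011%


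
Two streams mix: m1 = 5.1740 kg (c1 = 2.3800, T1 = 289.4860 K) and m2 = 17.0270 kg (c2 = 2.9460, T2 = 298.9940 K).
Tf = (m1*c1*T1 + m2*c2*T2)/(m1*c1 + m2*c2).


num = 18562.7654
den = 62.4757
Tf = 297.1199 K

297.1199 K


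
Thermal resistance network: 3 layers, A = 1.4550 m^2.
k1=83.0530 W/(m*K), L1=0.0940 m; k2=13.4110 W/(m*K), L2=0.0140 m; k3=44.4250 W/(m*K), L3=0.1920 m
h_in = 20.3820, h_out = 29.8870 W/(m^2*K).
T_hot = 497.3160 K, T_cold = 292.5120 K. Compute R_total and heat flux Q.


R_conv_in = 1/(20.3820*1.4550) = 0.0337
R_1 = 0.0940/(83.0530*1.4550) = 0.0008
R_2 = 0.0140/(13.4110*1.4550) = 0.0007
R_3 = 0.1920/(44.4250*1.4550) = 0.0030
R_conv_out = 1/(29.8870*1.4550) = 0.0230
R_total = 0.0612 K/W
Q = 204.8040 / 0.0612 = 3347.4525 W

R_total = 0.0612 K/W, Q = 3347.4525 W


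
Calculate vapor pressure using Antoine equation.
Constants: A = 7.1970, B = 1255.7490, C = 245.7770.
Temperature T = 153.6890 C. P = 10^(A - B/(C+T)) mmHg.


C+T = 399.4660
B/(C+T) = 3.1436
log10(P) = 7.1970 - 3.1436 = 4.0534
P = 10^4.0534 = 11309.1727 mmHg

11309.1727 mmHg


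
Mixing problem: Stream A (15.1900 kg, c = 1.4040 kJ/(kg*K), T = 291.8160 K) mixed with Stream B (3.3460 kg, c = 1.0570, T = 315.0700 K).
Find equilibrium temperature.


num = 7337.8048
den = 24.8635
Tf = 295.1238 K

295.1238 K


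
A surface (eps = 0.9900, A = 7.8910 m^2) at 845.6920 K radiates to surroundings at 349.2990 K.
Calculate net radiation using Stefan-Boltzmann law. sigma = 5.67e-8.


T^4 = 5.1150e+11
Tsurr^4 = 1.4886e+10
Q = 0.9900 * 5.67e-8 * 7.8910 * 4.9662e+11 = 219974.4618 W

219974.4618 W


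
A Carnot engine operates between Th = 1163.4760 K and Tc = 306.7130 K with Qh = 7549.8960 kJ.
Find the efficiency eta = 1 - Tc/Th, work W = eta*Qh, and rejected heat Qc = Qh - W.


eta = 1 - 306.7130/1163.4760 = 0.7364
W = 0.7364 * 7549.8960 = 5559.6089 kJ
Qc = 7549.8960 - 5559.6089 = 1990.2871 kJ

eta = 73.6382%, W = 5559.6089 kJ, Qc = 1990.2871 kJ


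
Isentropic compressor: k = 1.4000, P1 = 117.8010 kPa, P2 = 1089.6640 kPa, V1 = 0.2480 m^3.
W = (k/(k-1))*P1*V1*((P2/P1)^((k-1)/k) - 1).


(k-1)/k = 0.2857
(P2/P1)^exp = 1.8882
W = 3.5000 * 117.8010 * 0.2480 * (1.8882 - 1) = 90.8165 kJ

90.8165 kJ


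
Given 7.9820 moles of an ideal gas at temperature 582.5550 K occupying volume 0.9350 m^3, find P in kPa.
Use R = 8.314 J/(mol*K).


P = nRT/V = 7.9820 * 8.314 * 582.5550 / 0.9350
= 38659.7176 / 0.9350 = 41347.2916 Pa = 41.3473 kPa

41.3473 kPa


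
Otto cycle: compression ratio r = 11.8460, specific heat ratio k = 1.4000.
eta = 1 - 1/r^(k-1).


r^(k-1) = 2.6880
eta = 1 - 1/2.6880 = 0.6280 = 62.7976%

62.7976%


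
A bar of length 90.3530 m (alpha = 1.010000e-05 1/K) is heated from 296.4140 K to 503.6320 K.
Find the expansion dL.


dT = 207.2180 K
dL = 1.010000e-05 * 90.3530 * 207.2180 = 0.189100 m
L_final = 90.542100 m

dL = 0.189100 m


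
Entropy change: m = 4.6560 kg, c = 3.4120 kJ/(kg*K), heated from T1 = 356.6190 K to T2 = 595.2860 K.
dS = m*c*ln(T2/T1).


T2/T1 = 1.6692
ln(T2/T1) = 0.5124
dS = 4.6560 * 3.4120 * 0.5124 = 8.1397 kJ/K

8.1397 kJ/K


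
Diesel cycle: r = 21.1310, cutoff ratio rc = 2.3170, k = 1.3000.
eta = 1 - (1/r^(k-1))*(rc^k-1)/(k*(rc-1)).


r^(k-1) = 2.4973
rc^k = 2.9813
eta = 0.5366 = 53.6615%

53.6615%


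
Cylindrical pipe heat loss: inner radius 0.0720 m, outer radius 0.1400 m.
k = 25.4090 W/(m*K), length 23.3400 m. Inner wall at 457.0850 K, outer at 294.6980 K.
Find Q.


dT = 162.3870 K
ln(ro/ri) = 0.6650
Q = 2*pi*25.4090*23.3400*162.3870 / 0.6650 = 909941.3111 W

909941.3111 W


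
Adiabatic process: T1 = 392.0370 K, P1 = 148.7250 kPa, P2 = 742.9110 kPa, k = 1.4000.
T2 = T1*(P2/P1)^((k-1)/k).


(k-1)/k = 0.2857
(P2/P1)^exp = 1.5834
T2 = 392.0370 * 1.5834 = 620.7455 K

620.7455 K


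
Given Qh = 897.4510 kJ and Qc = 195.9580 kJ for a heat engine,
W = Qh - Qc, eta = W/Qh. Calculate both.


W = 897.4510 - 195.9580 = 701.4930 kJ
eta = 701.4930 / 897.4510 = 0.7817 = 78.1650%

W = 701.4930 kJ, eta = 78.1650%


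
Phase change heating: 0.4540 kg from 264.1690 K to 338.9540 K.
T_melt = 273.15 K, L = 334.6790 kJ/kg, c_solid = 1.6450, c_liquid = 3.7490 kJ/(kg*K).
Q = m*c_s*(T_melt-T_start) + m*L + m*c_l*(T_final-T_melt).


Q1 (sensible, solid) = 0.4540 * 1.6450 * 8.9810 = 6.7073 kJ
Q2 (latent) = 0.4540 * 334.6790 = 151.9443 kJ
Q3 (sensible, liquid) = 0.4540 * 3.7490 * 65.8040 = 112.0014 kJ
Q_total = 270.6530 kJ

270.6530 kJ


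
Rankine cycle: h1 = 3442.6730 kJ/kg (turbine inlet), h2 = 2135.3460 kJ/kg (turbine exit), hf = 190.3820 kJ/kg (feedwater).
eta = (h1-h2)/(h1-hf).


W = 1307.3270 kJ/kg
Q_in = 3252.2910 kJ/kg
eta = 0.4020 = 40.1971%

eta = 40.1971%


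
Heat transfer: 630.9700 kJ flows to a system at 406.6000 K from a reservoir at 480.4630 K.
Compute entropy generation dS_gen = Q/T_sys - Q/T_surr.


dS_sys = 630.9700/406.6000 = 1.5518 kJ/K
dS_surr = -630.9700/480.4630 = -1.3133 kJ/K
dS_gen = 1.5518 - 1.3133 = 0.2386 kJ/K (irreversible)

dS_gen = 0.2386 kJ/K, irreversible


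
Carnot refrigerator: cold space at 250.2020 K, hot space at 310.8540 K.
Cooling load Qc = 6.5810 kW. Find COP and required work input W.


COP = 250.2020 / 60.6520 = 4.1252
W = 6.5810 / 4.1252 = 1.5953 kW

COP = 4.1252, W = 1.5953 kW


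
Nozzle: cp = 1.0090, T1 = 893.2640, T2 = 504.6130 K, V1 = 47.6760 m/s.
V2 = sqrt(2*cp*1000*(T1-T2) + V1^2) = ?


dT = 388.6510 K
2*cp*1000*dT = 784297.7180
V1^2 = 2273.0010
V2 = sqrt(786570.7190) = 886.8882 m/s

886.8882 m/s


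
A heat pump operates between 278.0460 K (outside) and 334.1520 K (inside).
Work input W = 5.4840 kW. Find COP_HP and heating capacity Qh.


COP = 334.1520 / 56.1060 = 5.9557
Qh = 5.9557 * 5.4840 = 32.6612 kW

COP = 5.9557, Qh = 32.6612 kW


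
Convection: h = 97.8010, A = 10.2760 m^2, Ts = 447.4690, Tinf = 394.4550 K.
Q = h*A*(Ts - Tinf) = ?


dT = 53.0140 K
Q = 97.8010 * 10.2760 * 53.0140 = 53279.2331 W

53279.2331 W


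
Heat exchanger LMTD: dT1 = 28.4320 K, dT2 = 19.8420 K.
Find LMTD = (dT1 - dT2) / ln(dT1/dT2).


dT1/dT2 = 1.4329
ln(dT1/dT2) = 0.3597
LMTD = 8.5900 / 0.3597 = 23.8801 K

23.8801 K


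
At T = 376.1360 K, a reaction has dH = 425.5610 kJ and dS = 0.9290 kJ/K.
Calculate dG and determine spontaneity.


T*dS = 376.1360 * 0.9290 = 349.4303 kJ
dG = 425.5610 - 349.4303 = 76.1307 kJ (non-spontaneous)

dG = 76.1307 kJ, non-spontaneous


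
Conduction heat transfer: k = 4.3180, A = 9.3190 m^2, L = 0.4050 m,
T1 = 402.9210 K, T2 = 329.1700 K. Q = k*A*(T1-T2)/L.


dT = 73.7510 K
Q = 4.3180 * 9.3190 * 73.7510 / 0.4050 = 7327.6521 W

7327.6521 W


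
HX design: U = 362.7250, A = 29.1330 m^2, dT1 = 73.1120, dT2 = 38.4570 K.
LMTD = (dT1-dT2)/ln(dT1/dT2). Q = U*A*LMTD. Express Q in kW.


LMTD = 53.9418 K
Q = 362.7250 * 29.1330 * 53.9418 = 570017.3385 W = 570.0173 kW

570.0173 kW


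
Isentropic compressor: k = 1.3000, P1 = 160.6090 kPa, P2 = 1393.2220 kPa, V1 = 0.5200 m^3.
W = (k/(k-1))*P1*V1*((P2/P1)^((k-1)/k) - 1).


(k-1)/k = 0.2308
(P2/P1)^exp = 1.6463
W = 4.3333 * 160.6090 * 0.5200 * (1.6463 - 1) = 233.9138 kJ

233.9138 kJ


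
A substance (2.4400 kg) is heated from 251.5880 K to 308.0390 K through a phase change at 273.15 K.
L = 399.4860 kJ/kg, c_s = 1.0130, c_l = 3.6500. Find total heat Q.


Q1 (sensible, solid) = 2.4400 * 1.0130 * 21.5620 = 53.2952 kJ
Q2 (latent) = 2.4400 * 399.4860 = 974.7458 kJ
Q3 (sensible, liquid) = 2.4400 * 3.6500 * 34.8890 = 310.7214 kJ
Q_total = 1338.7625 kJ

1338.7625 kJ


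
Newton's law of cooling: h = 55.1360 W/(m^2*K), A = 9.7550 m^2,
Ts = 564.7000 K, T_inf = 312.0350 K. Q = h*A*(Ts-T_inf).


dT = 252.6650 K
Q = 55.1360 * 9.7550 * 252.6650 = 135896.2947 W

135896.2947 W


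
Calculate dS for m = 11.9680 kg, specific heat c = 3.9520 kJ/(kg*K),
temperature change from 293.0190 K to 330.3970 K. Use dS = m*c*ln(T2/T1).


T2/T1 = 1.1276
ln(T2/T1) = 0.1201
dS = 11.9680 * 3.9520 * 0.1201 = 5.6784 kJ/K

5.6784 kJ/K


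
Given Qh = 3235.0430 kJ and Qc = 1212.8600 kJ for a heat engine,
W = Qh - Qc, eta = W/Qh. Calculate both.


W = 3235.0430 - 1212.8600 = 2022.1830 kJ
eta = 2022.1830 / 3235.0430 = 0.6251 = 62.5087%

W = 2022.1830 kJ, eta = 62.5087%


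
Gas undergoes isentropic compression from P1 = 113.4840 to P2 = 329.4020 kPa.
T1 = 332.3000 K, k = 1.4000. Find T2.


(k-1)/k = 0.2857
(P2/P1)^exp = 1.3559
T2 = 332.3000 * 1.3559 = 450.5640 K

450.5640 K


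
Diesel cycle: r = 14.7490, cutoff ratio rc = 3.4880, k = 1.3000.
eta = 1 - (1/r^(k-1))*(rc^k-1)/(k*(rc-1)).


r^(k-1) = 2.2420
rc^k = 5.0740
eta = 0.4382 = 43.8180%

43.8180%


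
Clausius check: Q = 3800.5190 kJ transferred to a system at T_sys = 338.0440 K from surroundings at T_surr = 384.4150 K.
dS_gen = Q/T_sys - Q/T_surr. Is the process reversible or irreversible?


dS_sys = 3800.5190/338.0440 = 11.2427 kJ/K
dS_surr = -3800.5190/384.4150 = -9.8865 kJ/K
dS_gen = 11.2427 - 9.8865 = 1.3562 kJ/K (irreversible)

dS_gen = 1.3562 kJ/K, irreversible


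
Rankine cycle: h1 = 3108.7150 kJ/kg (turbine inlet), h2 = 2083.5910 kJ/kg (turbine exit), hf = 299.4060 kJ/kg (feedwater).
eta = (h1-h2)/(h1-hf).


W = 1025.1240 kJ/kg
Q_in = 2809.3090 kJ/kg
eta = 0.3649 = 36.4903%

eta = 36.4903%


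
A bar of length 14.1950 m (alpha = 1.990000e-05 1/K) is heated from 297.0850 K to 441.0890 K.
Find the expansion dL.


dT = 144.0040 K
dL = 1.990000e-05 * 14.1950 * 144.0040 = 0.040678 m
L_final = 14.235678 m

dL = 0.040678 m


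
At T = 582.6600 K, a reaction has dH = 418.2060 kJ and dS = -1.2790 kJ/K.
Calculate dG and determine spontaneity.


T*dS = 582.6600 * -1.2790 = -745.2221 kJ
dG = 418.2060 + 745.2221 = 1163.4281 kJ (non-spontaneous)

dG = 1163.4281 kJ, non-spontaneous


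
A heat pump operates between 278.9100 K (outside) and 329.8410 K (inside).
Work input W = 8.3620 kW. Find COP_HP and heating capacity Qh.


COP = 329.8410 / 50.9310 = 6.4762
Qh = 6.4762 * 8.3620 = 54.1543 kW

COP = 6.4762, Qh = 54.1543 kW


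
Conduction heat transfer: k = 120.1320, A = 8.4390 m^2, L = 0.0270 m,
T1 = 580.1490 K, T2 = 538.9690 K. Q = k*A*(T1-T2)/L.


dT = 41.1800 K
Q = 120.1320 * 8.4390 * 41.1800 / 0.0270 = 1546223.5103 W

1546223.5103 W


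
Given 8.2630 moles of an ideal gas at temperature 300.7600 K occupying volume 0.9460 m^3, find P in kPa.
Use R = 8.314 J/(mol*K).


P = nRT/V = 8.2630 * 8.314 * 300.7600 / 0.9460
= 20661.7855 / 0.9460 = 21841.2109 Pa = 21.8412 kPa

21.8412 kPa


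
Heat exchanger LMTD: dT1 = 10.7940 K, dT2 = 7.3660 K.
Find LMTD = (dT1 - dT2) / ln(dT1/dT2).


dT1/dT2 = 1.4654
ln(dT1/dT2) = 0.3821
LMTD = 3.4280 / 0.3821 = 8.9711 K

8.9711 K


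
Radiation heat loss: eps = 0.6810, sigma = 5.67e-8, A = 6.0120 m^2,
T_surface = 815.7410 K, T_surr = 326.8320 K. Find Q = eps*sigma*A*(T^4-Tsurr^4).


T^4 = 4.4280e+11
Tsurr^4 = 1.1410e+10
Q = 0.6810 * 5.67e-8 * 6.0120 * 4.3139e+11 = 100142.9717 W

100142.9717 W


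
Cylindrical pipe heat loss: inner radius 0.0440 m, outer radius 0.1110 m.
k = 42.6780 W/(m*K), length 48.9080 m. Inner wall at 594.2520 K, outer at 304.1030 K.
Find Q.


dT = 290.1490 K
ln(ro/ri) = 0.9253
Q = 2*pi*42.6780*48.9080*290.1490 / 0.9253 = 4112285.9582 W

4112285.9582 W


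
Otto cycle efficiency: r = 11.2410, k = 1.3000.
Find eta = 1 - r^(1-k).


r^(k-1) = 2.0665
eta = 1 - 1/2.0665 = 0.5161 = 51.6097%

51.6097%


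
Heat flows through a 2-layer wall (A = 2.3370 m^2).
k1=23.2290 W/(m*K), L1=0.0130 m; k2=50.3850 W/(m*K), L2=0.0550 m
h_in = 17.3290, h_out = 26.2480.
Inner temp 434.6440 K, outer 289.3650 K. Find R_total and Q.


R_conv_in = 1/(17.3290*2.3370) = 0.0247
R_1 = 0.0130/(23.2290*2.3370) = 0.0002
R_2 = 0.0550/(50.3850*2.3370) = 0.0005
R_conv_out = 1/(26.2480*2.3370) = 0.0163
R_total = 0.0417 K/W
Q = 145.2790 / 0.0417 = 3483.7939 W

R_total = 0.0417 K/W, Q = 3483.7939 W


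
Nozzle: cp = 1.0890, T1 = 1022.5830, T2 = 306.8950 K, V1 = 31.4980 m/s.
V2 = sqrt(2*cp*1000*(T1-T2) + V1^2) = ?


dT = 715.6880 K
2*cp*1000*dT = 1558768.4640
V1^2 = 992.1240
V2 = sqrt(1559760.5880) = 1248.9038 m/s

1248.9038 m/s


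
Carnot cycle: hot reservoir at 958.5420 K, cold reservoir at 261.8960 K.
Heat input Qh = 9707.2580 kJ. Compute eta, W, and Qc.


eta = 1 - 261.8960/958.5420 = 0.7268
W = 0.7268 * 9707.2580 = 7055.0090 kJ
Qc = 9707.2580 - 7055.0090 = 2652.2490 kJ

eta = 72.6777%, W = 7055.0090 kJ, Qc = 2652.2490 kJ


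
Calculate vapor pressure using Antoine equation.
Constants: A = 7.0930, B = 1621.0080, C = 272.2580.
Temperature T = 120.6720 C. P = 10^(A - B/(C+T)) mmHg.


C+T = 392.9300
B/(C+T) = 4.1254
log10(P) = 7.0930 - 4.1254 = 2.9676
P = 10^2.9676 = 928.0319 mmHg

928.0319 mmHg


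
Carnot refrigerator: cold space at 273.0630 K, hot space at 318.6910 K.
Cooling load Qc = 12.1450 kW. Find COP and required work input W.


COP = 273.0630 / 45.6280 = 5.9845
W = 12.1450 / 5.9845 = 2.0294 kW

COP = 5.9845, W = 2.0294 kW


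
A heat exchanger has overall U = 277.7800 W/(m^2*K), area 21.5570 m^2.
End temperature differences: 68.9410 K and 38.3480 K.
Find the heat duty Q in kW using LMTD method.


LMTD = 52.1576 K
Q = 277.7800 * 21.5570 * 52.1576 = 312325.3907 W = 312.3254 kW

312.3254 kW


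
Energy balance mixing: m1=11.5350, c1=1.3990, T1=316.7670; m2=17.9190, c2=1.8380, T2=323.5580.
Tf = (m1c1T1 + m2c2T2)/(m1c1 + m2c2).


num = 15768.2386
den = 49.0726
Tf = 321.3248 K

321.3248 K


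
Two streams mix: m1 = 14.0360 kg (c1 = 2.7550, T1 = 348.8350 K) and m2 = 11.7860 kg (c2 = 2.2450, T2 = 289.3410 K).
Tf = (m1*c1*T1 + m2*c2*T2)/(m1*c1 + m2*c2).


num = 21145.0018
den = 65.1287
Tf = 324.6646 K

324.6646 K


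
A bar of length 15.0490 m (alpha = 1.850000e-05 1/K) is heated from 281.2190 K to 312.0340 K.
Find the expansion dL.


dT = 30.8150 K
dL = 1.850000e-05 * 15.0490 * 30.8150 = 0.008579 m
L_final = 15.057579 m

dL = 0.008579 m


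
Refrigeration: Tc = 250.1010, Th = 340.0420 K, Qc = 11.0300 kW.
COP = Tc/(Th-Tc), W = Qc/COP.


COP = 250.1010 / 89.9410 = 2.7807
W = 11.0300 / 2.7807 = 3.9666 kW

COP = 2.7807, W = 3.9666 kW


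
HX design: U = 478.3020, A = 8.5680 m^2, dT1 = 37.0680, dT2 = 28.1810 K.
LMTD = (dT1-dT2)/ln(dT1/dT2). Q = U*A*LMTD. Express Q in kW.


LMTD = 32.4218 K
Q = 478.3020 * 8.5680 * 32.4218 = 132867.3212 W = 132.8673 kW

132.8673 kW


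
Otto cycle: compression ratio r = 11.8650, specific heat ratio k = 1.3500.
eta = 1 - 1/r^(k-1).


r^(k-1) = 2.3768
eta = 1 - 1/2.3768 = 0.5793 = 57.9267%

57.9267%


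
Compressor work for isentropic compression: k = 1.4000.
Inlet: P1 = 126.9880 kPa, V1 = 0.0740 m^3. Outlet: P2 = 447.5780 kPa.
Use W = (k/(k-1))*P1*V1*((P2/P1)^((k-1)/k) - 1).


(k-1)/k = 0.2857
(P2/P1)^exp = 1.4332
W = 3.5000 * 126.9880 * 0.0740 * (1.4332 - 1) = 14.2489 kJ

14.2489 kJ


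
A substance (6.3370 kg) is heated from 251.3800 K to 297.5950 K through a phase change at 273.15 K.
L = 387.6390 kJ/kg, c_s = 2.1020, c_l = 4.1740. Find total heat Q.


Q1 (sensible, solid) = 6.3370 * 2.1020 * 21.7700 = 289.9845 kJ
Q2 (latent) = 6.3370 * 387.6390 = 2456.4683 kJ
Q3 (sensible, liquid) = 6.3370 * 4.1740 * 24.4450 = 646.5858 kJ
Q_total = 3393.0387 kJ

3393.0387 kJ


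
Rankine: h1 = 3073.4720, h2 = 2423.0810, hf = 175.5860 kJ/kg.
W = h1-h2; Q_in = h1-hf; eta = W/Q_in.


W = 650.3910 kJ/kg
Q_in = 2897.8860 kJ/kg
eta = 0.2244 = 22.4436%

eta = 22.4436%


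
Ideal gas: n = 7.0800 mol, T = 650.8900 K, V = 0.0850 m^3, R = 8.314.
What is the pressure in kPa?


P = nRT/V = 7.0800 * 8.314 * 650.8900 / 0.0850
= 38313.4162 / 0.0850 = 450746.0727 Pa = 450.7461 kPa

450.7461 kPa


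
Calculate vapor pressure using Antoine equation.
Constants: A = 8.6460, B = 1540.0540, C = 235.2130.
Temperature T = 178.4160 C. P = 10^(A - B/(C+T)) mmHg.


C+T = 413.6290
B/(C+T) = 3.7233
log10(P) = 8.6460 - 3.7233 = 4.9227
P = 10^4.9227 = 83700.1517 mmHg

83700.1517 mmHg


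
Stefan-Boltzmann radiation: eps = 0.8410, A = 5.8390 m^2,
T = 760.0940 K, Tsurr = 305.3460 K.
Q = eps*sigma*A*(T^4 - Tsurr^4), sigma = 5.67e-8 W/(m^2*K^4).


T^4 = 3.3379e+11
Tsurr^4 = 8.6930e+09
Q = 0.8410 * 5.67e-8 * 5.8390 * 3.2509e+11 = 90516.1967 W

90516.1967 W


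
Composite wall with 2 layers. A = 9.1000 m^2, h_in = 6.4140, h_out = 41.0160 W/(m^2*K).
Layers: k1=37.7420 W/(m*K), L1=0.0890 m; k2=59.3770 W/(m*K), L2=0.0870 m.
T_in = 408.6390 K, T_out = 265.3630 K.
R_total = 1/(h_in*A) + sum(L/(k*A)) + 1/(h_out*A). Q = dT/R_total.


R_conv_in = 1/(6.4140*9.1000) = 0.0171
R_1 = 0.0890/(37.7420*9.1000) = 0.0003
R_2 = 0.0870/(59.3770*9.1000) = 0.0002
R_conv_out = 1/(41.0160*9.1000) = 0.0027
R_total = 0.0202 K/W
Q = 143.2760 / 0.0202 = 7081.5833 W

R_total = 0.0202 K/W, Q = 7081.5833 W


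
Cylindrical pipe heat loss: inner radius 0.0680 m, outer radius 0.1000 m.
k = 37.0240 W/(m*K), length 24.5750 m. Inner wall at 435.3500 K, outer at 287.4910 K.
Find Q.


dT = 147.8590 K
ln(ro/ri) = 0.3857
Q = 2*pi*37.0240*24.5750*147.8590 / 0.3857 = 2191780.7396 W

2191780.7396 W


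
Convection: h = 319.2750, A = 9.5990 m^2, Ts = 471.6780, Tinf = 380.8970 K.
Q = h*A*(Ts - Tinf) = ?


dT = 90.7810 K
Q = 319.2750 * 9.5990 * 90.7810 = 278218.4121 W

278218.4121 W


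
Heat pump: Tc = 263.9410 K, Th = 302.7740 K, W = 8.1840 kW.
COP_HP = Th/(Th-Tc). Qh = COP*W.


COP = 302.7740 / 38.8330 = 7.7968
Qh = 7.7968 * 8.1840 = 63.8092 kW

COP = 7.7968, Qh = 63.8092 kW


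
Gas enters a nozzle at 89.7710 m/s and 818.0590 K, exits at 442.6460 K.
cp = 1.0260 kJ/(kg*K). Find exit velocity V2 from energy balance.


dT = 375.4130 K
2*cp*1000*dT = 770347.4760
V1^2 = 8058.8324
V2 = sqrt(778406.3084) = 882.2734 m/s

882.2734 m/s


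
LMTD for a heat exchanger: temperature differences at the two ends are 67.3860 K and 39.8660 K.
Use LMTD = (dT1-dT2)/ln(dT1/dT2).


dT1/dT2 = 1.6903
ln(dT1/dT2) = 0.5249
LMTD = 27.5200 / 0.5249 = 52.4277 K

52.4277 K


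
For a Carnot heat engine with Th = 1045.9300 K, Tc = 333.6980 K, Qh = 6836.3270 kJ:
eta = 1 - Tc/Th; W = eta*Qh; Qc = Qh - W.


eta = 1 - 333.6980/1045.9300 = 0.6810
W = 0.6810 * 6836.3270 = 4655.2359 kJ
Qc = 6836.3270 - 4655.2359 = 2181.0911 kJ

eta = 68.0956%, W = 4655.2359 kJ, Qc = 2181.0911 kJ


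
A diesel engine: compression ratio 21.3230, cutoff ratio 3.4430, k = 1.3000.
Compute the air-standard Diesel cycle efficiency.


r^(k-1) = 2.5041
rc^k = 4.9891
eta = 0.4984 = 49.8410%

49.8410%


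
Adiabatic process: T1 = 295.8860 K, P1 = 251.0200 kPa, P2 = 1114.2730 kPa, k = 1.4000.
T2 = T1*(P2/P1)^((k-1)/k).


(k-1)/k = 0.2857
(P2/P1)^exp = 1.5309
T2 = 295.8860 * 1.5309 = 452.9628 K

452.9628 K


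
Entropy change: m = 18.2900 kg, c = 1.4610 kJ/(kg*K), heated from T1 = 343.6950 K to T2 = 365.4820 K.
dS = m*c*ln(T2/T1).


T2/T1 = 1.0634
ln(T2/T1) = 0.0615
dS = 18.2900 * 1.4610 * 0.0615 = 1.6424 kJ/K

1.6424 kJ/K


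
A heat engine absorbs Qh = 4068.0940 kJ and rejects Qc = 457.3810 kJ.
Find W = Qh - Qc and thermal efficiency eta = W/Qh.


W = 4068.0940 - 457.3810 = 3610.7130 kJ
eta = 3610.7130 / 4068.0940 = 0.8876 = 88.7569%

W = 3610.7130 kJ, eta = 88.7569%


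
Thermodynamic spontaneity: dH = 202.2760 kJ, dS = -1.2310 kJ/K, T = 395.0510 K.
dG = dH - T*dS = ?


T*dS = 395.0510 * -1.2310 = -486.3078 kJ
dG = 202.2760 + 486.3078 = 688.5838 kJ (non-spontaneous)

dG = 688.5838 kJ, non-spontaneous


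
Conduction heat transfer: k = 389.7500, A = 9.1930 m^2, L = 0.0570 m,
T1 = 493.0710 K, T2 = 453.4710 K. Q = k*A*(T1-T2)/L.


dT = 39.6000 K
Q = 389.7500 * 9.1930 * 39.6000 / 0.0570 = 2489222.4789 W

2489222.4789 W


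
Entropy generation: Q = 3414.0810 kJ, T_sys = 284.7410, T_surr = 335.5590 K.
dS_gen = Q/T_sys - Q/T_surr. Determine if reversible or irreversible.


dS_sys = 3414.0810/284.7410 = 11.9901 kJ/K
dS_surr = -3414.0810/335.5590 = -10.1743 kJ/K
dS_gen = 11.9901 - 10.1743 = 1.8158 kJ/K (irreversible)

dS_gen = 1.8158 kJ/K, irreversible


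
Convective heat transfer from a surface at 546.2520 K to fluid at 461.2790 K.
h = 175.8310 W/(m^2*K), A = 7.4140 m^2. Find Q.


dT = 84.9730 K
Q = 175.8310 * 7.4140 * 84.9730 = 110771.7404 W

110771.7404 W


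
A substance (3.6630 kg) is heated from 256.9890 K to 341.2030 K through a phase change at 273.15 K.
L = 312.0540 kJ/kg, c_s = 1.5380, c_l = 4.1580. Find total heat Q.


Q1 (sensible, solid) = 3.6630 * 1.5380 * 16.1610 = 91.0461 kJ
Q2 (latent) = 3.6630 * 312.0540 = 1143.0538 kJ
Q3 (sensible, liquid) = 3.6630 * 4.1580 * 68.0530 = 1036.4985 kJ
Q_total = 2270.5984 kJ

2270.5984 kJ


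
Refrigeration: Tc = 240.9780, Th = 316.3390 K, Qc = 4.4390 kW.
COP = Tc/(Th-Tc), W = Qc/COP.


COP = 240.9780 / 75.3610 = 3.1976
W = 4.4390 / 3.1976 = 1.3882 kW

COP = 3.1976, W = 1.3882 kW


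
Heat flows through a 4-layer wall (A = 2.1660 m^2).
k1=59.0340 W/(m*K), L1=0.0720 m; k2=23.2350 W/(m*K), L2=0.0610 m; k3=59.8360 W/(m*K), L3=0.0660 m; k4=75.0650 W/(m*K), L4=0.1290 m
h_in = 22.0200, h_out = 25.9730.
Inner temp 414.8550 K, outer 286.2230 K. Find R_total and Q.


R_conv_in = 1/(22.0200*2.1660) = 0.0210
R_1 = 0.0720/(59.0340*2.1660) = 0.0006
R_2 = 0.0610/(23.2350*2.1660) = 0.0012
R_3 = 0.0660/(59.8360*2.1660) = 0.0005
R_4 = 0.1290/(75.0650*2.1660) = 0.0008
R_conv_out = 1/(25.9730*2.1660) = 0.0178
R_total = 0.0418 K/W
Q = 128.6320 / 0.0418 = 3075.8770 W

R_total = 0.0418 K/W, Q = 3075.8770 W


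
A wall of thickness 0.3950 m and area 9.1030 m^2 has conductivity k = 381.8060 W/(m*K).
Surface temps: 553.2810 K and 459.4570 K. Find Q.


dT = 93.8240 K
Q = 381.8060 * 9.1030 * 93.8240 / 0.3950 = 825551.4420 W

825551.4420 W
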